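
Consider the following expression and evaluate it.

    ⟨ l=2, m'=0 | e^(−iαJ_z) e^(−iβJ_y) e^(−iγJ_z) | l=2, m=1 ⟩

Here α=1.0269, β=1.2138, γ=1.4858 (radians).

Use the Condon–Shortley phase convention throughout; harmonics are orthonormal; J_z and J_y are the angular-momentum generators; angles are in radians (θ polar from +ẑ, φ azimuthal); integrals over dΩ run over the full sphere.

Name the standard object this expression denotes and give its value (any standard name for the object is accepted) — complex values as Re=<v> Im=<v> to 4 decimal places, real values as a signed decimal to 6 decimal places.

Wigner D-matrix element, Re=0.0340 Im=-0.3996

This is a Wigner D-matrix element — the rotation-matrix element ⟨l m'| R(α,β,γ) |l m⟩ in the angular-momentum basis.
Split into d^2_{0,1}(β=1.2138) × two z-phases.
Half-angle: c=0.821420, s=0.570324. N=√(2·2·6·1)=4.898979
k: max(0,(1)−(0))=1 … min(2+(1),2−(0))=2
  k=1: (−1)^0·4.8990/(2)·0.8214^3·0.5703^1 = +0.774271
  k=2: (−1)^1·4.8990/(2)·0.8214^1·0.5703^3 = -0.373255
d^2_{0,1}(1.2138) = +0.774271 -0.373255 = +0.401016
Attach z-rotation phases: D = e^{-i(0)(1.0269)}·(+0.401016)·e^{-i(1)(1.4858)} = +0.034044-0.399568i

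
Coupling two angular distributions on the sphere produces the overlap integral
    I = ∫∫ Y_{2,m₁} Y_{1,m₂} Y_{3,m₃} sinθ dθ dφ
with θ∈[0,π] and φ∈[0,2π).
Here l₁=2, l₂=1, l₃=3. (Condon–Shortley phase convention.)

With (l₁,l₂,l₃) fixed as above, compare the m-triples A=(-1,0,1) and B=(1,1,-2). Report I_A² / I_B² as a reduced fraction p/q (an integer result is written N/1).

4/5

Shared (l₁,l₂,l₃)=(2,1,3): N and (l;000)² cancel in I_A²/I_B².
A: Δ = 0!·4!·2!/7! = 1/105; Racah Σ t=0..0: t=0:+1/6 = 1/6; ⇒ 3j(2 1 3; -1 0 1)² = 8/105, sgn +1
B: Δ = 0!·4!·2!/7! = 1/105; Racah Σ t=0..0: t=0:+1/12 = 1/12; ⇒ 3j(2 1 3; 1 1 -2)² = 2/21, sgn -1
I_A²/I_B² = (8/105)/(2/21) = 4/5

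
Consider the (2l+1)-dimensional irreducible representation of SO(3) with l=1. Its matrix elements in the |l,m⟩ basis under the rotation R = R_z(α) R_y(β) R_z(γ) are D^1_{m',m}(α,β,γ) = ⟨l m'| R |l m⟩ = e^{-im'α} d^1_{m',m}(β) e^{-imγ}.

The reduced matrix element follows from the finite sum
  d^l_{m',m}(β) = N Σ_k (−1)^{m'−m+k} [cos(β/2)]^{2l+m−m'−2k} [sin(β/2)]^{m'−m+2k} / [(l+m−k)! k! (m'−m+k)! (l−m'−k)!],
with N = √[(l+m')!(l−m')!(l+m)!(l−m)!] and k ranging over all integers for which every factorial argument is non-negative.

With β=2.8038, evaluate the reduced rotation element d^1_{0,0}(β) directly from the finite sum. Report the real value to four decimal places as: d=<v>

d^1_{0,0}(β=2.8038) via the finite sum:
Half-angle: c=0.168094, s=0.985771. N=√(1·1·1·1)=1.000000
The bounds max(0,m−m')=0 and min(l+m,l−m')=1 give 2 terms
  k=0: (−1)^0·1.0000/(1)·0.1681^2·0.9858^0 = +0.028256
  k=1: (−1)^1·1.0000/(1)·0.1681^0·0.9858^2 = -0.971744
d^1_{0,0}(2.8038) = +0.028256 -0.971744 = -0.943488

d=-0.9435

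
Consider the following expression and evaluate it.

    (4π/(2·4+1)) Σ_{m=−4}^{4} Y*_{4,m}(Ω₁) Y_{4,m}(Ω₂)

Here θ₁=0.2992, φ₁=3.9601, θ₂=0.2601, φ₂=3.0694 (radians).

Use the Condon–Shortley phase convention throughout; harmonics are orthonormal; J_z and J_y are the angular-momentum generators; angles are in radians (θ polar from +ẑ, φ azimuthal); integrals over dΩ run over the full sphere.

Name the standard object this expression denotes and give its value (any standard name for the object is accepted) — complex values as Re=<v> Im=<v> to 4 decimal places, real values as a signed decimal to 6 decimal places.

This sum is the spherical-harmonic addition theorem: it equals the Legendre polynomial P_l(cos γ) of the angle γ between the two directions.
Addition theorem: P_4(cos γ) = (4π/9) Σ_m Y*_{lm}(Ω₁) Y_{lm}(Ω₂), m = −4…4:
  [-4]  conj(Y_{4,-4})(Ω₁) = (-0.003311, -0.000441) ; Y_{4,-4}(Ω₂) = (0.001856, 0.000551) ; Δ = (-0.000006, -0.000003)
  [-3]  conj(Y_{4,-3})(Ω₁) = (0.023699, -0.019404) ; Y_{4,-3}(Ω₂) = (-0.020094, -0.004421) ; Δ = (-0.000562, 0.000285)
  [-2]  conj(Y_{4,-2})(Ω₁) = (-0.010369, 0.156363) ; Y_{4,-2}(Ω₂) = (0.121234, 0.017627) ; Δ = (-0.004013, 0.018774)
  [-1]  conj(Y_{4,-1})(Ω₁) = (-0.308831, -0.329990) ; Y_{4,-1}(Ω₂) = (-0.414781, -0.029996) ; Δ = (0.118199, 0.146137)
  [+0]  conj(Y_{4,0})(Ω₁) = (0.506602, -0.000000) ; Y_{4,0}(Ω₂) = (0.582614, 0.000000) ; Δ = (0.295153, 0.000000)
  [+1]  conj(Y_{4,1})(Ω₁) = (0.308831, -0.329990) ; Y_{4,1}(Ω₂) = (0.414781, -0.029996) ; Δ = (0.118199, -0.146137)
  [+2]  conj(Y_{4,2})(Ω₁) = (-0.010369, -0.156363) ; Y_{4,2}(Ω₂) = (0.121234, -0.017627) ; Δ = (-0.004013, -0.018774)
  [+3]  conj(Y_{4,3})(Ω₁) = (-0.023699, -0.019404) ; Y_{4,3}(Ω₂) = (0.020094, -0.004421) ; Δ = (-0.000562, -0.000285)
  [+4]  conj(Y_{4,4})(Ω₁) = (-0.003311, 0.000441) ; Y_{4,4}(Ω₂) = (0.001856, -0.000551) ; Δ = (-0.000006, 0.000003)
Σ over m = (0.522389, 0.000000); ×(4π/9) → (0.729392, 0.000000). Real part: 0.729392

Legendre polynomial (addition theorem), +0.729392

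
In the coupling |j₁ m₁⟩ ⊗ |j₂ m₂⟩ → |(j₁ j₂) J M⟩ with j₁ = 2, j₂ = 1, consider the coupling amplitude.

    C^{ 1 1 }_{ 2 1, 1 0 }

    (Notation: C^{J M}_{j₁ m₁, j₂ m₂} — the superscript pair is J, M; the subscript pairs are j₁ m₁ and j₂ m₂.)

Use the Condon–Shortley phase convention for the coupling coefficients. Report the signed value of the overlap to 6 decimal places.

j₁+j₂−J=2  J+j₁−j₂=2  J−j₁+j₂=0  j₁+j₂+J+1=5
(j₁±m₁, j₂±m₂, J±M) = (3,1,1,1,2,0)
P² = 6/5
sum k=1..1:
  [1] −1/2 = -1/2
S = -1/2
C² = P²·S² = 3/10 ; C = -0.547723

-0.547723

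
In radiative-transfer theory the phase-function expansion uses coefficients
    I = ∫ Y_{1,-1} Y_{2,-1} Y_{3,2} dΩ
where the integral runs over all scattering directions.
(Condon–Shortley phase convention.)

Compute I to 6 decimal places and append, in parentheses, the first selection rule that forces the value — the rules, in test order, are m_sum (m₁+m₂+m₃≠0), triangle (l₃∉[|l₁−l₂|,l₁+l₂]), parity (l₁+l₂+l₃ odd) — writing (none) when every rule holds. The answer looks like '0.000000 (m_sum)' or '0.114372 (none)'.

0.261169 (none)

m-sum 0 ✓  L=6 even ✓  1≤3≤3 ✓
Π(2lᵢ+1) = 3×5×7 = 105
triangle coeff Δ(1,2,3) = 1/105
Σ_t [0,0]: t=0:+1/4 = 1/4
(3j)²=3/35 [(1 2 3; 0 0 0)], sign=-1
Σ_t [0,0]: t=0:+1/12 = 1/12
(3j)²=2/21 [(1 2 3; -1 -1 2)], sign=-1
⇒ 4πI² = 6/7
I = (+1)√(6/7/(4π)) = 0.26116903
No selection rule forces the value: the integral is nonzero (none).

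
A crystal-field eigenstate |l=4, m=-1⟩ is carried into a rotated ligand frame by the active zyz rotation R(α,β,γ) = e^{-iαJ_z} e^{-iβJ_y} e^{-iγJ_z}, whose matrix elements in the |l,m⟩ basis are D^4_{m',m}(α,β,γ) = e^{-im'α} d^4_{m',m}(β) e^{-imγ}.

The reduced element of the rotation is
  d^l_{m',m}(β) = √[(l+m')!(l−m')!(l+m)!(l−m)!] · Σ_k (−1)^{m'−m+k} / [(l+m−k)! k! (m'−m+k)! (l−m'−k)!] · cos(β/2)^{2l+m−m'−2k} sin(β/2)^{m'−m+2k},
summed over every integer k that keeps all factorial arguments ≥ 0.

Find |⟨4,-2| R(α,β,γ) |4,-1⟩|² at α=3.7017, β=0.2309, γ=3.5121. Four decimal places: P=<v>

P=0.1895

First d^4_{-2,-1}(β=0.2309), then the phase factors e^{-i(-2)α} and e^{-i(-1)γ}:
With c≡cos(β/2)=0.993343 and s≡sin(β/2)=0.115194, N=[2·720·6·120]^{1/2}=1018.233765
k∈{1,2,3} keeps every argument non-negative
  k=1: (−1)^0·1018.2338/(240)·0.9933^7·0.1152^1 = +0.466401
  k=2: (−1)^1·1018.2338/(48)·0.9933^5·0.1152^3 = -0.031361
  k=3: (−1)^2·1018.2338/(72)·0.9933^3·0.1152^5 = +0.000281
d^4_{-2,-1}(0.2309) = +0.466401 -0.031361 +0.000281 = +0.435322
|D^4_{-2,-1}|² = |d^4_{-2,-1}(β)|² = (+0.435322)² = 0.189505 (the z-rotation phases have unit modulus)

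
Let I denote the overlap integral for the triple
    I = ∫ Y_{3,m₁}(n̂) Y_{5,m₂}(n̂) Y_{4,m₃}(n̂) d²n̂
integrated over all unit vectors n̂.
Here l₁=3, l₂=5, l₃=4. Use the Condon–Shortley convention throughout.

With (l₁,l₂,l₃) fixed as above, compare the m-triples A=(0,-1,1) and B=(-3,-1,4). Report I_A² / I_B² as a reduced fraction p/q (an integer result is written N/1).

l's match ⇒ only the (l;m) 3-j factors differ between A and B.
A: triangle coeff Δ(3,5,4) = 1/180180; Σ_t [1,3]: t=1:−1/432 t=2:+1/192 t=3:−1/1440 = 19/8640; (3j)²=361/30030 [(3 5 4; 0 -1 1)], sign=-1
B: triangle coeff Δ(3,5,4) = 1/180180; Σ_t [4,4]: t=4:+1/34560 = 1/34560; (3j)²=1/429 [(3 5 4; -3 -1 4)], sign=+1
I_A²/I_B² = (361/30030)/(1/429) = 361/70

361/70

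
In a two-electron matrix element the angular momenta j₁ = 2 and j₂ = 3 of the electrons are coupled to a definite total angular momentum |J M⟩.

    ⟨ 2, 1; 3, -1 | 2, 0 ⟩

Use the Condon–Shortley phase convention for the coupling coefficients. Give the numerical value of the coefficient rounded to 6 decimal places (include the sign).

√[5·3!1!3!/8! · 3!1!2!4!2!2!] = √(36/7)
  +(−1)^0/∏(0,3,1,2,0,1)! = 1/12  (running 1/12)
  +(−1)^1/∏(1,2,0,1,1,2)! = -1/4  (running -1/6)
⟨..|..⟩ = √(36/7)·(-1/6) = -0.377964

−√(1/7) = -0.377964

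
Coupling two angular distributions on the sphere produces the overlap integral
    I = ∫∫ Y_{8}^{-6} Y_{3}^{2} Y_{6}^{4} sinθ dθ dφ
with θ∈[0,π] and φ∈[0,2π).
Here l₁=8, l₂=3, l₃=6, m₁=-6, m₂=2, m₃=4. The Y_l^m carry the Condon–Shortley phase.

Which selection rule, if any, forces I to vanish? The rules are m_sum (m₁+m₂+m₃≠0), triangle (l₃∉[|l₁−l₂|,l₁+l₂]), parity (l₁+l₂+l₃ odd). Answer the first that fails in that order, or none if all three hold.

m₁+m₂+m₃ = -6 + 2 + 4 = 0  ✓
triangle: |8−3|=5 ≤ l₃=6 ≤ 8+3=11  ✓
parity: l₁+l₂+l₃ = 17 is odd  ✗

parity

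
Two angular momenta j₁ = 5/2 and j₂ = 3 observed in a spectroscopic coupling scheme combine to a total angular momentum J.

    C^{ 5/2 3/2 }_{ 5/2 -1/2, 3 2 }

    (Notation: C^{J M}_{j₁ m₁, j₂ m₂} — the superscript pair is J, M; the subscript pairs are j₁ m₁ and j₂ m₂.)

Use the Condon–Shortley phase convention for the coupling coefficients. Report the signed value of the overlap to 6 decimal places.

+0.267261

j₁+j₂−J=3  J+j₁−j₂=2  J−j₁+j₂=3  j₁+j₂+J+1=9
(j₁±m₁, j₂±m₂, J±M) = (2,3,5,1,4,1)
P² = 288/7
sum k=2..3:
  [2] +1/12 = 1/12
  [3] −1/24 = -1/24
S = 1/24
C² = P²·S² = 1/14 ; C = +0.267261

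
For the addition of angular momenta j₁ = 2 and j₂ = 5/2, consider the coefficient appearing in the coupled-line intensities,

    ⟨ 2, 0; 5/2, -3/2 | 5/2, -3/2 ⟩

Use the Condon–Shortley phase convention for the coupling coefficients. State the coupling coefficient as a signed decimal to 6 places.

-0.119523

√[6·2!2!3!/8! · 2!2!1!4!1!4!] = √(288/35)
  +(−1)^0/∏(0,2,2,1,0,2)! = 1/8  (running 1/8)
  +(−1)^1/∏(1,1,1,0,1,3)! = -1/6  (running -1/24)
⟨..|..⟩ = √(288/35)·(-1/24) = -0.119523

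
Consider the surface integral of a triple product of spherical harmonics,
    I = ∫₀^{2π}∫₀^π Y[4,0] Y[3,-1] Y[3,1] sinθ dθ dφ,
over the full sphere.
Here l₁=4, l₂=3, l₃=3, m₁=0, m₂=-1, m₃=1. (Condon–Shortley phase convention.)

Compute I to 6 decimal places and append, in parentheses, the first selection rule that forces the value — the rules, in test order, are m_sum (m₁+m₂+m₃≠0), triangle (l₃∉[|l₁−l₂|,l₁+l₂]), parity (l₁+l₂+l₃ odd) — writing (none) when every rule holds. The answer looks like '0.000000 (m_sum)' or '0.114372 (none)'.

-0.025645 (none)

Rules hold: Σm=0, L=10 even, 1≤3≤7.
N = 9·7·7 = 441
Δ = 4!·4!·2!/11! = 1/34650
Racah Σ t=1..3: t=1:−1/72 t=2:+1/16 t=3:−1/72 = 5/144
⇒ 3j(4 3 3; 0 0 0)² = 2/77, sgn -1
Racah Σ t=0..2: t=0:+1/1152 t=1:−1/36 t=2:+1/32 = 5/1152
⇒ 3j(4 3 3; 0 -1 1)² = 1/1386, sgn +1
4πI² = N·(3j₀)²·(3jₘ)² = 1/121
I = -1·√(0.00826446/4π) = -0.02564498
No selection rule forces the value: the integral is nonzero (none).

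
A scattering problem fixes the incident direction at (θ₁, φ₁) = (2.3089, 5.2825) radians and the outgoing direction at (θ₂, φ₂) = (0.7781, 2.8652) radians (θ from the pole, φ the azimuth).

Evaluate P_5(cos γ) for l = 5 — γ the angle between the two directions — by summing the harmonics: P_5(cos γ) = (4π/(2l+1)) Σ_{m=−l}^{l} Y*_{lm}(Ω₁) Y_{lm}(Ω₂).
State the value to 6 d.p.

Term-by-term m-sum for l=5 (normalisation 4π/11 = 1.142397):
  [-5]  conj(Y_{5,-5})(Ω₁) = (0.029502, 0.098491) ; Y_{5,-5}(Ω₂) = (-0.014846, -0.077681) ; Δ = (0.007213, -0.003754)
  [-4]  conj(Y_{5,-4})(Ω₁) = (0.192696, -0.224348) ; Y_{5,-4}(Ω₂) = (0.113848, 0.226800) ; Δ = (0.072820, 0.018162)
  [-3]  conj(Y_{5,-3})(Ω₁) = (-0.426436, -0.059893) ; Y_{5,-3}(Ω₂) = (-0.288163, -0.314567) ; Δ = (0.104043, 0.151402)
  [-2]  conj(Y_{5,-2})(Ω₁) = (0.093335, 0.203204) ; Y_{5,-2}(Ω₂) = (0.264163, 0.162974) ; Δ = (-0.008461, 0.068890)
  [-1]  conj(Y_{5,-1})(Ω₁) = (-0.132190, 0.206184) ; Y_{5,-1}(Ω₂) = (0.150921, 0.042809) ; Δ = (-0.028777, 0.025458)
  [+0]  conj(Y_{5,0})(Ω₁) = (0.297381, -0.000000) ; Y_{5,0}(Ω₂) = (-0.357991, 0.000000) ; Δ = (-0.106460, 0.000000)
  [+1]  conj(Y_{5,1})(Ω₁) = (0.132190, 0.206184) ; Y_{5,1}(Ω₂) = (-0.150921, 0.042809) ; Δ = (-0.028777, -0.025458)
  [+2]  conj(Y_{5,2})(Ω₁) = (0.093335, -0.203204) ; Y_{5,2}(Ω₂) = (0.264163, -0.162974) ; Δ = (-0.008461, -0.068890)
  [+3]  conj(Y_{5,3})(Ω₁) = (0.426436, -0.059893) ; Y_{5,3}(Ω₂) = (0.288163, -0.314567) ; Δ = (0.104043, -0.151402)
  [+4]  conj(Y_{5,4})(Ω₁) = (0.192696, 0.224348) ; Y_{5,4}(Ω₂) = (0.113848, -0.226800) ; Δ = (0.072820, -0.018162)
  [+5]  conj(Y_{5,5})(Ω₁) = (-0.029502, 0.098491) ; Y_{5,5}(Ω₂) = (0.014846, -0.077681) ; Δ = (0.007213, 0.003754)
Σ over m = (0.187216, 0.000000); ×(4π/11) → (0.213876, 0.000000). Real part: 0.213876

0.213876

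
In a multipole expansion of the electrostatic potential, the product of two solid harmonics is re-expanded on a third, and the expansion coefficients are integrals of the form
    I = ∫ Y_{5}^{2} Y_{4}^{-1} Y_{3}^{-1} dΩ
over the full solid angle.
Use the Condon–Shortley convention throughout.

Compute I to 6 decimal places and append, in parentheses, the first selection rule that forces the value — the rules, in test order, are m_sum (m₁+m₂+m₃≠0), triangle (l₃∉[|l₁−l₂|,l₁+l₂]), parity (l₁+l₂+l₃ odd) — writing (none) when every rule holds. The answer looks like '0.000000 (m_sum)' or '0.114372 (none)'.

0.148044 (none)

m-sum 0 ✓  L=12 even ✓  1≤3≤9 ✓
Π(2lᵢ+1) = 11×9×7 = 693
triangle coeff Δ(5,4,3) = 1/180180
Σ_t [2,4]: t=2:+1/576 t=3:−1/144 t=4:+1/576 = -1/288
(3j)²=20/1001 [(5 4 3; 0 0 0)], sign=+1
Σ_t [1,3]: t=1:−1/960 t=2:+1/288 t=3:−1/1728 = 1/540
(3j)²=128/6435 [(5 4 3; 2 -1 -1)], sign=+1
⇒ 4πI² = 512/1859
I = (+1)√(512/1859/(4π)) = 0.14804384
No selection rule forces the value: the integral is nonzero (none).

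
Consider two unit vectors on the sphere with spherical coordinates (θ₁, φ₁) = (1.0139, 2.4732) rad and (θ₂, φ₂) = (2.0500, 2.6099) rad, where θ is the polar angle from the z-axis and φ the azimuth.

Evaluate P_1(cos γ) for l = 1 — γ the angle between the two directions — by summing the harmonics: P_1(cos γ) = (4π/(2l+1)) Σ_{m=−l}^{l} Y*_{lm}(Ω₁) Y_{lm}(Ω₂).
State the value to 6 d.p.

0.502552

Expand P_1 via completeness: Σ_{m} conj(Y_{1,m}) at Ω₁ times Y_{1,m} at Ω₂ —
  [-1]  conj(Y_{1,-1})(Ω₁) = (-0.230179, 0.181759) ; Y_{1,-1}(Ω₂) = (-0.264255, -0.155433) ; Δ = (0.089078, -0.012253)
  [+0]  conj(Y_{1,0})(Ω₁) = (0.258253, -0.000000) ; Y_{1,0}(Ω₂) = (-0.225281, 0.000000) ; Δ = (-0.058180, 0.000000)
  [+1]  conj(Y_{1,1})(Ω₁) = (0.230179, 0.181759) ; Y_{1,1}(Ω₂) = (0.264255, -0.155433) ; Δ = (0.089078, 0.012253)
Accumulated sum (0.119976, 0.000000); after 4π/(2l+1) scaling, (0.502552, 0.000000) ⇒ P_1 = 0.502552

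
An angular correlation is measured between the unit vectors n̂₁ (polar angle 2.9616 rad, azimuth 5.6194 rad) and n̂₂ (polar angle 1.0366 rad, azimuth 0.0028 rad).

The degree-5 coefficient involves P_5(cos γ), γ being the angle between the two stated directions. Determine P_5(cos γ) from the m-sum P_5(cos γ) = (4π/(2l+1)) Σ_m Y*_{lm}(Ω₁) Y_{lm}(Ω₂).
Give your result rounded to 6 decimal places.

-0.294957

Term-by-term m-sum for l=5 (normalisation 4π/11 = 1.142397):
  m=-5: (-0.00008 + 0.00002j) × (0.21918 - 0.00307j) = -0.00002 + 0.00000j  (running Σ = -0.00002 + 0.00000j)
  m=-4: (0.00131 + 0.00069j) × (0.41004 - 0.00459j) = 0.00054 + 0.00028j  (running Σ = 0.00052 + 0.00028j)
  m=-3: (-0.00625 - 0.01397j) × (0.29402 - 0.00247j) = -0.00187 - 0.00409j  (running Σ = -0.00135 - 0.00381j)
  m=-2: (-0.02450 + 0.09874j) × (-0.14209 + 0.00080j) = 0.00340 - 0.01405j  (running Σ = 0.00205 - 0.01786j)
  m=-1: (0.32175 - 0.25167j) × (-0.33576 + 0.00094j) = -0.10779 + 0.08480j  (running Σ = -0.10574 + 0.06694j)
  m=0: (-0.72143 + 0.00000j) × (0.06475 + 0.00000j) = -0.04671 + 0.00000j  (running Σ = -0.15245 + 0.06694j)
  m=1: (-0.32175 - 0.25167j) × (0.33576 + 0.00094j) = -0.10779 - 0.08480j  (running Σ = -0.26025 - 0.01786j)
  m=2: (-0.02450 - 0.09874j) × (-0.14209 - 0.00080j) = 0.00340 + 0.01405j  (running Σ = -0.25684 - 0.00381j)
  m=3: (0.00625 - 0.01397j) × (-0.29402 - 0.00247j) = -0.00187 + 0.00409j  (running Σ = -0.25871 + 0.00028j)
  m=4: (0.00131 - 0.00069j) × (0.41004 + 0.00459j) = 0.00054 - 0.00028j  (running Σ = -0.25817 + 0.00000j)
  m=5: (0.00008 + 0.00002j) × (-0.21918 - 0.00307j) = -0.00002 - 0.00000j  (running Σ = -0.25819 + 0.00000j)
Accumulated sum -0.25819 + 0.00000j; after 4π/(2l+1) scaling, -0.29496 + 0.00000j ⇒ P_5 = -0.294957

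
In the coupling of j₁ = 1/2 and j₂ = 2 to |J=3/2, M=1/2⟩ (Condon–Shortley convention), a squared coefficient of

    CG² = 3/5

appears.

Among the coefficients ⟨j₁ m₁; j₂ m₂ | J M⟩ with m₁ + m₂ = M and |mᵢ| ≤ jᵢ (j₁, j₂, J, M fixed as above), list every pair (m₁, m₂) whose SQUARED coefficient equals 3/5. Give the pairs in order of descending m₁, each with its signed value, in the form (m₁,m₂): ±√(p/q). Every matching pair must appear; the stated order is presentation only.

(-1/2,1): −√(3/5)

Admissible pairs with m₁+m₂ = M = 1/2: (-1/2,1), (1/2,0)
  (m₁,m₂)=(1/2,0): CG² = 2/5, CG = +√(2/5)
  (m₁,m₂)=(-1/2,1): CG² = 3/5, CG = −√(3/5)   ← matches the target
Pairs with CG² = 3/5: (-1/2,1): −√(3/5)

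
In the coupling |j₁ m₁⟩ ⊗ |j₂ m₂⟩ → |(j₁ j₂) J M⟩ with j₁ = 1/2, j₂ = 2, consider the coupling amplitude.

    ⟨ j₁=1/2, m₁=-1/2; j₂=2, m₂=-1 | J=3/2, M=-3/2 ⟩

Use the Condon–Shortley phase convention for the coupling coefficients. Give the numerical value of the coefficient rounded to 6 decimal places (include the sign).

√[4·1!0!3!/5! · 0!1!1!3!0!3!] = √(36/5)
  +(−1)^1/∏(1,0,0,0,0,3)! = -1/6  (running -1/6)
⟨..|..⟩ = √(36/5)·(-1/6) = -0.447214

−√(1/5) ≈ -0.447214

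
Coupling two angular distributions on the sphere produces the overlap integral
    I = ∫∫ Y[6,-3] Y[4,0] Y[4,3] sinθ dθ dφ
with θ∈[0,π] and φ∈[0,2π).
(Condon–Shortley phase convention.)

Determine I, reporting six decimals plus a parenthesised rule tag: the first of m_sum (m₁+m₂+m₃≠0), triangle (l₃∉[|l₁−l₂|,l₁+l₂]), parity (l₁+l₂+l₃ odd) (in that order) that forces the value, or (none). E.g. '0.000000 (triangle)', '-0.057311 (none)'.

Rules hold: Σm=0, L=14 even, 2≤4≤10.
N = 13·9·9 = 1053
Δ = 6!·6!·2!/15! = 1/1261260
Racah Σ t=2..4: t=2:+1/4608 t=3:−1/1296 t=4:+1/4608 = -7/20736
⇒ 3j(6 4 4; 0 0 0)² = 20/1287, sgn -1
Racah Σ t=3..4: t=3:−1/25920 t=4:+1/11520 = 1/20736
⇒ 3j(6 4 4; -3 0 3)² = 5/429, sgn -1
4πI² = N·(3j₀)²·(3jₘ)² = 300/1573
I = +1·√(0.190718/4π) = 0.12319450
No selection rule forces the value: the integral is nonzero (none).

0.123195 (none)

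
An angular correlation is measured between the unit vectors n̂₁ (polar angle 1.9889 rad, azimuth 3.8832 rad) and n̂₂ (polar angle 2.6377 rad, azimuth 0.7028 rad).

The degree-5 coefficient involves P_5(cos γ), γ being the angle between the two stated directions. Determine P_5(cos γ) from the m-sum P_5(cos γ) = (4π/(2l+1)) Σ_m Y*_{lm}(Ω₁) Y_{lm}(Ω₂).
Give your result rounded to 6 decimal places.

Addition theorem: P_5(cos γ) = (4π/11) Σ_m Y*_{lm}(Ω₁) Y_{lm}(Ω₂), m = −5…5:
  term(m=-5) = (-0.003536, -0.000695)   from Y*(Ω₁)=(0.249625, 0.158752), Y(Ω₂)=(-0.011345, 0.004432)
  term(m=-4) = (0.028686, 0.004489)   from Y*(Ω₁)=(0.409280, -0.072433), Y(Ω₂)=(0.066078, 0.022663)
  term(m=-3) = (-0.029154, -0.003410)   from Y*(Ω₁)=(0.077701, -0.101361), Y(Ω₂)=(-0.117688, -0.197404)
  term(m=-2) = (-0.130314, -0.010135)   from Y*(Ω₁)=(0.025406, 0.289344), Y(Ω₂)=(-0.074002, 0.443880)
  term(m=-1) = (0.087156, 0.003384)   from Y*(Ω₁)=(0.159124, 0.145764), Y(Ω₂)=(0.308409, -0.261249)
  term(m=+0) = (-0.041032, -0.000000)   from Y*(Ω₁)=(-0.245599, -0.000000), Y(Ω₂)=(0.167071, 0.000000)
  term(m=+1) = (0.087156, -0.003384)   from Y*(Ω₁)=(-0.159124, 0.145764), Y(Ω₂)=(-0.308409, -0.261249)
  term(m=+2) = (-0.130314, 0.010135)   from Y*(Ω₁)=(0.025406, -0.289344), Y(Ω₂)=(-0.074002, -0.443880)
  term(m=+3) = (-0.029154, 0.003410)   from Y*(Ω₁)=(-0.077701, -0.101361), Y(Ω₂)=(0.117688, -0.197404)
  term(m=+4) = (0.028686, -0.004489)   from Y*(Ω₁)=(0.409280, 0.072433), Y(Ω₂)=(0.066078, -0.022663)
  term(m=+5) = (-0.003536, 0.000695)   from Y*(Ω₁)=(-0.249625, 0.158752), Y(Ω₂)=(0.011345, 0.004432)
Total Σ_m = (-0.135355, 0.000000). Multiply by 1.142397: (-0.154629, 0.000000). P_5(cos γ) = -0.154629

-0.154629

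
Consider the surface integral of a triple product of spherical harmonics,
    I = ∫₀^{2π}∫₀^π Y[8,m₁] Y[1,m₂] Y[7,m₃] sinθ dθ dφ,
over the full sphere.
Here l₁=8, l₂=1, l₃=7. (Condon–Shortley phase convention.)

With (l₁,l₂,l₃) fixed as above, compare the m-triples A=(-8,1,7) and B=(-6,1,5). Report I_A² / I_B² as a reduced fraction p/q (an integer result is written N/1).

Shared (l₁,l₂,l₃)=(8,1,7): N and (l;000)² cancel in I_A²/I_B².
A: Δ = 2!·14!·0!/17! = 1/2040; Racah Σ t=2..2: t=2:+1/174356582400 = 1/174356582400; ⇒ 3j(8 1 7; -8 1 7)² = 1/17, sgn +1
B: Δ = 2!·14!·0!/17! = 1/2040; Racah Σ t=2..2: t=2:+1/1916006400 = 1/1916006400; ⇒ 3j(8 1 7; -6 1 5)² = 91/2040, sgn +1
I_A²/I_B² = (1/17)/(91/2040) = 120/91

120/91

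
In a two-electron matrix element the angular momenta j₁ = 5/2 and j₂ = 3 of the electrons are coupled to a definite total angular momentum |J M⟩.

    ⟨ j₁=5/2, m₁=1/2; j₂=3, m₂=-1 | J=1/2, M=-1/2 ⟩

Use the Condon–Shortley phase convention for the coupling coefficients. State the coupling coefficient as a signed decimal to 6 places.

+0.436436  (= +√(4/21))

√[2·5!0!1!/7! · 3!2!2!4!0!1!] = √(192/7)
  +(−1)^2/∏(2,3,0,0,0,1)! = 1/12  (running 1/12)
⟨..|..⟩ = √(192/7)·(1/12) = +0.436436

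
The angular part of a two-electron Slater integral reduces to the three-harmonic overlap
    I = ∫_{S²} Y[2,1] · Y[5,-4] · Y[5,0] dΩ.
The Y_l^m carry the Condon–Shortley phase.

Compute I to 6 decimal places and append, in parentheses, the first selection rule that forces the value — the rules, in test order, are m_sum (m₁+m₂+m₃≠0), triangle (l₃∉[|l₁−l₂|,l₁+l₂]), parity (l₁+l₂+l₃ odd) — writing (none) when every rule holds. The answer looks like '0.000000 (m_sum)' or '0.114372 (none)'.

1 − 4 + 0 = -3 ≠ 0: azimuthal integral kills it; I = 0

0.000000 (m_sum)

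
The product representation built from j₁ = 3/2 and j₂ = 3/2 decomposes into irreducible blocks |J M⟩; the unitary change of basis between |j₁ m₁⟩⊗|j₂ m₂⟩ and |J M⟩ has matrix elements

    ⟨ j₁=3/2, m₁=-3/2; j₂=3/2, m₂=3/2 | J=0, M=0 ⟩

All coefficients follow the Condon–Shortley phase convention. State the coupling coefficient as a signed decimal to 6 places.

√[1·3!0!0!/4! · 0!3!3!0!0!0!] = √(9)
  +(−1)^3/∏(3,0,0,0,0,0)! = -1/6  (running -1/6)
⟨..|..⟩ = √(9)·(-1/6) = -0.500000

−√(1/4) ≈ -0.500000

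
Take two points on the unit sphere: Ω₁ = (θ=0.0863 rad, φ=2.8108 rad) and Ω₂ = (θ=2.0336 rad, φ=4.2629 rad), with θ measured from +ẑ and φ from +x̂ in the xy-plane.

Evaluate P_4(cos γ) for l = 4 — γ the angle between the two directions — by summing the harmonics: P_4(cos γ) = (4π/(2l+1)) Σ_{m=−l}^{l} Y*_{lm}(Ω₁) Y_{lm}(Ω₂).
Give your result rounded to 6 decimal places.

Expand P_4 via completeness: Σ_{m} conj(Y_{4,m}) at Ω₁ times Y_{4,m} at Ω₂ —
  [-4]  conj(Y_{4,-4})(Ω₁) = (0.000006, -0.000024) ; Y_{4,-4}(Ω₂) = (-0.063892, 0.276411) ; Δ = (0.000006, 0.000003)
  [-3]  conj(Y_{4,-3})(Ω₁) = (-0.000437, 0.000669) ; Y_{4,-3}(Ω₂) = (-0.390510, 0.088281) ; Δ = (0.000111, -0.000300)
  [-2]  conj(Y_{4,-2})(Ω₁) = (0.011663, -0.009082) ; Y_{4,-2}(Ω₂) = (-0.065896, -0.082866) ; Δ = (-0.001521, -0.000368)
  [-1]  conj(Y_{4,-1})(Ω₁) = (-0.151692, 0.052093) ; Y_{4,-1}(Ω₂) = (-0.131779, 0.273159) ; Δ = (0.005760, -0.048301)
  [+0]  conj(Y_{4,0})(Ω₁) = (0.815053, -0.000000) ; Y_{4,0}(Ω₂) = (-0.168113, 0.000000) ; Δ = (-0.137021, 0.000000)
  [+1]  conj(Y_{4,1})(Ω₁) = (0.151692, 0.052093) ; Y_{4,1}(Ω₂) = (0.131779, 0.273159) ; Δ = (0.005760, 0.048301)
  [+2]  conj(Y_{4,2})(Ω₁) = (0.011663, 0.009082) ; Y_{4,2}(Ω₂) = (-0.065896, 0.082866) ; Δ = (-0.001521, 0.000368)
  [+3]  conj(Y_{4,3})(Ω₁) = (0.000437, 0.000669) ; Y_{4,3}(Ω₂) = (0.390510, 0.088281) ; Δ = (0.000111, 0.000300)
  [+4]  conj(Y_{4,4})(Ω₁) = (0.000006, 0.000024) ; Y_{4,4}(Ω₂) = (-0.063892, -0.276411) ; Δ = (0.000006, -0.000003)
Accumulated sum (-0.128308, 0.000000); after 4π/(2l+1) scaling, (-0.179151, 0.000000) ⇒ P_4 = -0.179151

-0.179151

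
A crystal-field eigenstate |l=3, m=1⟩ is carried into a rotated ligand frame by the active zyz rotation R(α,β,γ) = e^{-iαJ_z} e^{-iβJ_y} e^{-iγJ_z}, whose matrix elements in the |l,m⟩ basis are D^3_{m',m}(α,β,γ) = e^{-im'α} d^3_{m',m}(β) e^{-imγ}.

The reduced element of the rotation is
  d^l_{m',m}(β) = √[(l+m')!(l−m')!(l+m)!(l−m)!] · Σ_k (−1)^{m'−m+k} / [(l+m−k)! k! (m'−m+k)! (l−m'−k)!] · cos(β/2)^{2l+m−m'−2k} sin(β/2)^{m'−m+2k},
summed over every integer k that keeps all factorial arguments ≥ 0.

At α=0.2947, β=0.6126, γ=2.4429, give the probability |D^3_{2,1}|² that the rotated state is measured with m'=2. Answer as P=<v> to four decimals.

P=0.3613

Split into d^3_{2,1}(β=0.6126) × two z-phases.
With c≡cos(β/2)=0.953456 and s≡sin(β/2)=0.301533, N=[120·1·24·2]^{1/2}=75.894664
k∈{0,1} keeps every argument non-negative
  k=0: (−1)^1·75.8947/(24)·0.9535^5·0.3015^1 = -0.751342
  k=1: (−1)^2·75.8947/(12)·0.9535^3·0.3015^3 = +0.150292
d^3_{2,1}(0.6126) = -0.751342 +0.150292 = -0.601050
|D^3_{2,1}|² = |d^3_{2,1}(β)|² = (-0.601050)² = 0.361261 (the z-rotation phases have unit modulus)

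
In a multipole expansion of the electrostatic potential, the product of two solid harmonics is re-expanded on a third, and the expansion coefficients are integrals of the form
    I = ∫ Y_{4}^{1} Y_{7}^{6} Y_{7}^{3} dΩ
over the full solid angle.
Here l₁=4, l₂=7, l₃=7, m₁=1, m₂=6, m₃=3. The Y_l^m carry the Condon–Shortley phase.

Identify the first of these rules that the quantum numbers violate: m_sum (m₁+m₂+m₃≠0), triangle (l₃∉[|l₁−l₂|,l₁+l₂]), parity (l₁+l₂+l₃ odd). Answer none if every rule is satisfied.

m₁+m₂+m₃ = 1 + 6 + 3 = 10  ✗
triangle: |4−7|=3 ≤ l₃=7 ≤ 4+7=11
parity: l₁+l₂+l₃ = 18 is even

m_sum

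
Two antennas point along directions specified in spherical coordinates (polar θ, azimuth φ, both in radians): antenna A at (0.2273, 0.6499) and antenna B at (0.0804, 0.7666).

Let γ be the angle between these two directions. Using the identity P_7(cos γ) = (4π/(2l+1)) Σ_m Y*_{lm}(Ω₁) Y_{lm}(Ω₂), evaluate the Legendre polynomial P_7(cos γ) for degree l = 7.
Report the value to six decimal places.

0.716741

Term-by-term m-sum for l=7 (normalisation 4π/15 = 0.837758):
  m=-7: (-0.00000 - 0.00001j) × (0.00000 + 0.00000j) = 0.00000 - 0.00000j  (running Σ = 0.00000 - 0.00000j)
  m=-6: (-0.00017 - 0.00016j) × (-0.00000 + 0.00000j) = 0.00000 - 0.00000j  (running Σ = 0.00000 - 0.00000j)
  m=-5: (-0.00240 - 0.00026j) × (-0.00001 + 0.00001j) = 0.00000 - 0.00000j  (running Σ = 0.00000 - 0.00000j)
  m=-4: (-0.01475 + 0.00888j) × (-0.00030 - 0.00002j) = 0.00000 - 0.00000j  (running Σ = 0.00000 - 0.00000j)
  m=-3: (-0.03241 + 0.08139j) × (-0.00300 - 0.00336j) = 0.00037 - 0.00014j  (running Σ = 0.00038 - 0.00014j)
  m=-2: (0.08171 + 0.29409j) × (0.00177 - 0.04712j) = 0.01400 - 0.00333j  (running Σ = 0.01438 - 0.00347j)
  m=-1: (0.50478 + 0.38366j) × (0.22630 - 0.21795j) = 0.19785 - 0.02319j  (running Σ = 0.21223 - 0.02666j)
  m=0: (0.43288 + 0.00000j) × (0.99586 + 0.00000j) = 0.43109 + 0.00000j  (running Σ = 0.64332 - 0.02666j)
  m=1: (-0.50478 + 0.38366j) × (-0.22630 - 0.21795j) = 0.19785 + 0.02319j  (running Σ = 0.84117 - 0.00347j)
  m=2: (0.08171 - 0.29409j) × (0.00177 + 0.04712j) = 0.01400 + 0.00333j  (running Σ = 0.85517 - 0.00014j)
  m=3: (0.03241 + 0.08139j) × (0.00300 - 0.00336j) = 0.00037 + 0.00014j  (running Σ = 0.85554 - 0.00000j)
  m=4: (-0.01475 - 0.00888j) × (-0.00030 + 0.00002j) = 0.00000 + 0.00000j  (running Σ = 0.85555 - 0.00000j)
  m=5: (0.00240 - 0.00026j) × (0.00001 + 0.00001j) = 0.00000 + 0.00000j  (running Σ = 0.85555 - 0.00000j)
  m=6: (-0.00017 + 0.00016j) × (-0.00000 - 0.00000j) = 0.00000 + 0.00000j  (running Σ = 0.85555 - 0.00000j)
  m=7: (0.00000 - 0.00001j) × (-0.00000 + 0.00000j) = 0.00000 + 0.00000j  (running Σ = 0.85555 + 0.00000j)
Σ over m = 0.85555 + 0.00000j; ×(4π/15) → 0.71674 + 0.00000j. Real part: 0.716741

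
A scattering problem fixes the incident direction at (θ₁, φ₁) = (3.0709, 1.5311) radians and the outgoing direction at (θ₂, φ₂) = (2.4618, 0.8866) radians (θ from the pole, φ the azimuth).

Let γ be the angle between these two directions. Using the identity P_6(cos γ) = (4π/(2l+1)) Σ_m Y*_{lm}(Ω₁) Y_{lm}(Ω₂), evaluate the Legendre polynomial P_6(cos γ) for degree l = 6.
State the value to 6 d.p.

-0.405331

Addition theorem: P_6(cos γ) = (4π/13) Σ_m Y*_{lm}(Ω₁) Y_{lm}(Ω₂), m = −6…6:
  m=-6: Y*=(-0.000000, 0.000000)  Y=(0.017010, 0.024483)  product (-0.000000, -0.000000)
  m=-5: Y*=(-0.000001, -0.000003)  Y=(0.035233, -0.122810)  product (-0.000000, -0.000000)
  m=-4: Y*=(0.000087, -0.000014)  Y=(-0.289514, 0.124048)  product (-0.000024, 0.000015)
  m=-3: Y*=(0.000216, 0.001806)  Y=(0.407393, 0.213023)  product (-0.000297, 0.000782)
  m=-2: Y*=(-0.025531, 0.002031)  Y=(-0.056531, -0.275476)  product (0.002003, 0.006918)
  m=-1: Y*=(-0.009010, -0.226845)  Y=(0.136587, -0.167463)  product (-0.039219, -0.029475)
  m=+0: Y*=(0.964421, -0.000000)  Y=(-0.356944, 0.000000)  product (-0.344244, 0.000000)
  m=+1: Y*=(0.009010, -0.226845)  Y=(-0.136587, -0.167463)  product (-0.039219, 0.029475)
  m=+2: Y*=(-0.025531, -0.002031)  Y=(-0.056531, 0.275476)  product (0.002003, -0.006918)
  m=+3: Y*=(-0.000216, 0.001806)  Y=(-0.407393, 0.213023)  product (-0.000297, -0.000782)
  m=+4: Y*=(0.000087, 0.000014)  Y=(-0.289514, -0.124048)  product (-0.000024, -0.000015)
  m=+5: Y*=(0.000001, -0.000003)  Y=(-0.035233, -0.122810)  product (-0.000000, 0.000000)
  m=+6: Y*=(-0.000000, -0.000000)  Y=(0.017010, -0.024483)  product (-0.000000, 0.000000)
Accumulated sum (-0.419318, -0.000000); after 4π/(2l+1) scaling, (-0.405331, -0.000000) ⇒ P_6 = -0.405331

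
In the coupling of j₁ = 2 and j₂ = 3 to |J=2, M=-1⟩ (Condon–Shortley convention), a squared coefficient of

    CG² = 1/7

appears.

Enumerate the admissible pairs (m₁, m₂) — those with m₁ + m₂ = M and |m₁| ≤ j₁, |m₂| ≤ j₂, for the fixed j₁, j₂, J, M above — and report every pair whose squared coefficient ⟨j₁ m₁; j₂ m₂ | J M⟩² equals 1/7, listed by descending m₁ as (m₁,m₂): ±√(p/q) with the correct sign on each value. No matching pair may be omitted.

(0,-1): −√(1/7)

Admissible pairs with m₁+m₂ = M = -1: (-2,1), (-1,0), (0,-1), (1,-2), (2,-3)
  (m₁,m₂)=(2,-3): CG² = 5/14, CG = +√(5/14)
  (m₁,m₂)=(1,-2): CG² = 0/1, CG = 0
  (m₁,m₂)=(0,-1): CG² = 1/7, CG = −√(1/7)   ← matches the target
  (m₁,m₂)=(-1,0): CG² = 2/7, CG = +√(2/7)
  (m₁,m₂)=(-2,1): CG² = 3/14, CG = −√(3/14)
Pairs with CG² = 1/7: (0,-1): −√(1/7)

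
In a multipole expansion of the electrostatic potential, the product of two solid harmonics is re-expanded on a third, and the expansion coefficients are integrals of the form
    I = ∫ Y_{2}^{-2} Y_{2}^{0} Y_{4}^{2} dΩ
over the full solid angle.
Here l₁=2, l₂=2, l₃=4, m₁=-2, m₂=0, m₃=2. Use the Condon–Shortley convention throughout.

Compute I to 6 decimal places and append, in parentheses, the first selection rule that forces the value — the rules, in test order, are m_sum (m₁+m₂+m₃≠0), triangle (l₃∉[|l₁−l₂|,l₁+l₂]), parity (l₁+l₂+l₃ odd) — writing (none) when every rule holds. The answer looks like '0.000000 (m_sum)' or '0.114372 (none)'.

0.156078 (none)

Rules hold: Σm=0, L=8 even, 0≤4≤4.
N = 5·5·9 = 225
Δ = 0!·4!·4!/9! = 1/630
Racah Σ t=0..0: t=0:+1/16 = 1/16
⇒ 3j(2 2 4; 0 0 0)² = 2/35, sgn +1
Racah Σ t=0..0: t=0:+1/96 = 1/96
⇒ 3j(2 2 4; -2 0 2)² = 1/42, sgn +1
4πI² = N·(3j₀)²·(3jₘ)² = 15/49
I = +1·√(0.306122/4π) = 0.15607835
No selection rule forces the value: the integral is nonzero (none).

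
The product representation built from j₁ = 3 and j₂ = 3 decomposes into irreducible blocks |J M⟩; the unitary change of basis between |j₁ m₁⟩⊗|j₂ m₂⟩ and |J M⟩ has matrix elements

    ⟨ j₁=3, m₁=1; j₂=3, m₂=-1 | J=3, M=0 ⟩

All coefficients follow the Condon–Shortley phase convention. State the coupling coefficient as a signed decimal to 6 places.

triangle: 3!·3!·3!/10! = 216/3628800
(j±m)!: 4!·2!·2!·4!·3!·3! = 82944
prefactor² = (2J+1)·Δ·N² = 864/25
  k=0: +1/(0!·3!·2!·2!·1!·1!) = 1/24
  k=1: −1/(1!·2!·1!·1!·2!·2!) = -1/8
  k=2: +1/(2!·1!·0!·0!·3!·3!) = 1/72
Σ = -5/72  ⇒  CG² = 864/25·(-5/72)² = 1/6
CG = −√(1/6) = -0.408248

-0.408248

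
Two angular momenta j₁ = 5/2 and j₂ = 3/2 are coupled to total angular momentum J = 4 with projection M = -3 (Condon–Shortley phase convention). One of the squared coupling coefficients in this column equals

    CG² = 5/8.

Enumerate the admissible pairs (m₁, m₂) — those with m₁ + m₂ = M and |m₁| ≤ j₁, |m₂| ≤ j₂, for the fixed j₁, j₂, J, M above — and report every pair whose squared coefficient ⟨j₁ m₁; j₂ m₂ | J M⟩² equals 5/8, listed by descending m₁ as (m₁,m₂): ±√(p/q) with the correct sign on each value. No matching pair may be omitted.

Admissible pairs with m₁+m₂ = M = -3: (-5/2,-1/2), (-3/2,-3/2)
  (m₁,m₂)=(-3/2,-3/2): CG² = 5/8, CG = +√(5/8)   ← matches the target
  (m₁,m₂)=(-5/2,-1/2): CG² = 3/8, CG = +√(3/8)
Pairs with CG² = 5/8: (-3/2,-3/2): +√(5/8)

(-3/2,-3/2): +√(5/8)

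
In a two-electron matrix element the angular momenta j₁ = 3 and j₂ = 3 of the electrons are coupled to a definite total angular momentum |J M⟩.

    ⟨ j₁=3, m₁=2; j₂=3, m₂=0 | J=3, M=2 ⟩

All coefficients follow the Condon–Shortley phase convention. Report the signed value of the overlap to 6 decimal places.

√[7·3!3!3!/10! · 5!1!3!3!5!1!] = √(216)
  +(−1)^0/∏(0,3,1,3,2,0)! = 1/72  (running 1/72)
  +(−1)^1/∏(1,2,0,2,3,1)! = -1/24  (running -1/36)
⟨..|..⟩ = √(216)·(-1/36) = -0.408248

-0.408248  (= −√(1/6))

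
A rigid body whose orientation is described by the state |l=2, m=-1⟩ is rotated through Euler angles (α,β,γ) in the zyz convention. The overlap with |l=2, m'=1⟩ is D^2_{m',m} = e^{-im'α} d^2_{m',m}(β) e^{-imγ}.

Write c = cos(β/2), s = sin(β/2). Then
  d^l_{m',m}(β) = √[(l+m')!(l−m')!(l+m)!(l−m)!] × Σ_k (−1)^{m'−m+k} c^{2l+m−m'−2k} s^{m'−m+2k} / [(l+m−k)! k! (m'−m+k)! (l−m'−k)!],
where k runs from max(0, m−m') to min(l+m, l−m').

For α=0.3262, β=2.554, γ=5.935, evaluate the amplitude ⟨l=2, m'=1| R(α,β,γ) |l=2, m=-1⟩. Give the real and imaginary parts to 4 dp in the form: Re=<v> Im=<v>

D^2_{1,-1}(0.3262,2.5540,5.9350) = e^{-i·1·0.3262}·d^2_{1,-1}(2.5540)·e^{-i·-1·5.9350}. Compute d first:
c=cos(2.554000/2)=0.289588, s=sin(2.554000/2)=0.957151; N=√[6·1·1·6]=6.000000
k∈{0,1} keeps every argument non-negative
  k=0: (−1)^2·6.0000/(2)·0.2896^2·0.9572^2 = +0.230485
  k=1: (−1)^3·6.0000/(6)·0.2896^0·0.9572^4 = -0.839310
d^2_{1,-1}(2.5540) = +0.230485 -0.839310 = -0.608825
Attach z-rotation phases: D = e^{-i(1)(0.3262)}·(-0.608825)·e^{-i(-1)(5.9350)} = -0.475548+0.380161i

Re=-0.4755 Im=0.3802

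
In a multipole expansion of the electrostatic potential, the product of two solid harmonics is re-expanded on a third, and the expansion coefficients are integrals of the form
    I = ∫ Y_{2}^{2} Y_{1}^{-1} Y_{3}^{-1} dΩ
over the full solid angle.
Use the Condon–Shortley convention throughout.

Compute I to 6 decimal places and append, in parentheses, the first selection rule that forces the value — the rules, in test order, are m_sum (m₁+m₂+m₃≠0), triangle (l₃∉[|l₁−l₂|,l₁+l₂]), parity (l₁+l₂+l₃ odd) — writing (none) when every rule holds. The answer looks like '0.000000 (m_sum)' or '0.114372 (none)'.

m-sum 0 ✓  L=6 even ✓  1≤3≤3 ✓
Π(2lᵢ+1) = 5×3×7 = 105
triangle coeff Δ(2,1,3) = 1/105
Σ_t [0,0]: t=0:+1/4 = 1/4
(3j)²=3/35 [(2 1 3; 0 0 0)], sign=-1
Σ_t [0,0]: t=0:+1/48 = 1/48
(3j)²=1/105 [(2 1 3; 2 -1 -1)], sign=+1
⇒ 4πI² = 3/35
I = (-1)√(3/35/(4π)) = -0.08258890
No selection rule forces the value: the integral is nonzero (none).

-0.082589 (none)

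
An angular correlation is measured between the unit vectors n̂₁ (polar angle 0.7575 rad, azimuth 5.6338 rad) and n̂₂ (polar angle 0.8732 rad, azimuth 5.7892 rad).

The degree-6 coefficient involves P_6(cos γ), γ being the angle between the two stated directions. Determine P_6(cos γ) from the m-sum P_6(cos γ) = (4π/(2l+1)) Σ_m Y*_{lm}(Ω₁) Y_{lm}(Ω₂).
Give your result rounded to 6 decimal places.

Expand P_6 via completeness: Σ_{m} conj(Y_{6,m}) at Ω₁ times Y_{6,m} at Ω₂ —
  term(m=-6) = (0.002965, -0.003996)   from Y*(Ω₁)=(-0.037032, 0.034827), Y(Ω₂)=(-0.096344, 0.017301)
  term(m=-5) = (0.037736, -0.037107)   from Y*(Ω₁)=(-0.185179, 0.019578), Y(Ω₂)=(-0.222480, 0.176865)
  term(m=-4) = (0.135365, -0.096966)   from Y*(Ω₁)=(-0.327061, -0.197856), Y(Ω₂)=(-0.171695, 0.400343)
  term(m=-3) = (0.111591, -0.056152)   from Y*(Ω₁)=(-0.158775, -0.400588), Y(Ω₂)=(0.025721, 0.288762)
  term(m=-2) = (-0.015711, 0.005047)   from Y*(Ω₁)=(0.028669, -0.102777), Y(Ω₂)=(-0.085122, -0.129126)
  term(m=-1) = (0.119018, -0.018646)   from Y*(Ω₁)=(-0.268753, 0.204047), Y(Ω₂)=(-0.314334, -0.169275)
  term(m=+0) = (-0.012551, -0.000000)   from Y*(Ω₁)=(-0.214243, -0.000000), Y(Ω₂)=(0.058582, 0.000000)
  term(m=+1) = (0.119018, 0.018646)   from Y*(Ω₁)=(0.268753, 0.204047), Y(Ω₂)=(0.314334, -0.169275)
  term(m=+2) = (-0.015711, -0.005047)   from Y*(Ω₁)=(0.028669, 0.102777), Y(Ω₂)=(-0.085122, 0.129126)
  term(m=+3) = (0.111591, 0.056152)   from Y*(Ω₁)=(0.158775, -0.400588), Y(Ω₂)=(-0.025721, 0.288762)
  term(m=+4) = (0.135365, 0.096966)   from Y*(Ω₁)=(-0.327061, 0.197856), Y(Ω₂)=(-0.171695, -0.400343)
  term(m=+5) = (0.037736, 0.037107)   from Y*(Ω₁)=(0.185179, 0.019578), Y(Ω₂)=(0.222480, 0.176865)
  term(m=+6) = (0.002965, 0.003996)   from Y*(Ω₁)=(-0.037032, -0.034827), Y(Ω₂)=(-0.096344, -0.017301)
Total Σ_m = (0.769376, 0.000000). Multiply by 0.966644: (0.743713, 0.000000). P_6(cos γ) = 0.743713

0.743713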